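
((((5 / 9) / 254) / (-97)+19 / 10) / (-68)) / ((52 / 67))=-0.04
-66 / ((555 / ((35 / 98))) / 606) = -6666 / 259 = -25.74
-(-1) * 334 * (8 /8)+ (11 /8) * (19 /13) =34945 /104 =336.01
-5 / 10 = -1 / 2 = -0.50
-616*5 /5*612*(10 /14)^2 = -1346400 /7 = -192342.86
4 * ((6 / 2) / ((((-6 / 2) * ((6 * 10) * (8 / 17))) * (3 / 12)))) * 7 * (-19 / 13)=2261 / 390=5.80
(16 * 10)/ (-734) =-80/ 367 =-0.22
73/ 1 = 73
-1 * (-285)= 285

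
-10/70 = -1/7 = -0.14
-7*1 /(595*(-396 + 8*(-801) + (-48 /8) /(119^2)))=833 /481757250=0.00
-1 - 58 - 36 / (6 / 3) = -77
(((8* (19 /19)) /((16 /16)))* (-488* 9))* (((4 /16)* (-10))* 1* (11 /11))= 87840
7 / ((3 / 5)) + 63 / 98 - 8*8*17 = -45179 / 42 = -1075.69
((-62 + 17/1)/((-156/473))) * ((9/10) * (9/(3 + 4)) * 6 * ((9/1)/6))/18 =114939/1456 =78.94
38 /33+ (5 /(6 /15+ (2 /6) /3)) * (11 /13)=93037 /9867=9.43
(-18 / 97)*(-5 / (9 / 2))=20 / 97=0.21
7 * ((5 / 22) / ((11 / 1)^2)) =35 / 2662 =0.01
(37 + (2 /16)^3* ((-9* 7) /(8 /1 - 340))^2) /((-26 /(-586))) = 833.92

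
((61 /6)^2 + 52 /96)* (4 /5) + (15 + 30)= 11531 /90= 128.12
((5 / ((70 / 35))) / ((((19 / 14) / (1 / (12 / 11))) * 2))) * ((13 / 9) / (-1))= -5005 / 4104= -1.22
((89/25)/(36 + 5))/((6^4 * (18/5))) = 89/4782240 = 0.00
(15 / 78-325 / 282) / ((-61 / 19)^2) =-635360 / 6820593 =-0.09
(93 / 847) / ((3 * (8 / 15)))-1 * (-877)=5943017 / 6776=877.07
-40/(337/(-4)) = 160/337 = 0.47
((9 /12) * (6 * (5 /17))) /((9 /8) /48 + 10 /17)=2880 /1331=2.16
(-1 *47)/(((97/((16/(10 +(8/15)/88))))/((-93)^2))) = -1073167920/160147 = -6701.14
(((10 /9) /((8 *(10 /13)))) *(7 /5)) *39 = 1183 /120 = 9.86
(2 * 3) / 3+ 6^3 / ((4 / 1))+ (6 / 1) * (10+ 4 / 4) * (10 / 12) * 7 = 441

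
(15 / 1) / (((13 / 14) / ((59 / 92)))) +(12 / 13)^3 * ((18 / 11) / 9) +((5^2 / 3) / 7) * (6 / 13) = 86004067 / 7781774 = 11.05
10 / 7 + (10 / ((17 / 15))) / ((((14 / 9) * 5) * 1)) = 305 / 119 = 2.56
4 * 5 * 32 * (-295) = -188800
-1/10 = -0.10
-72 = -72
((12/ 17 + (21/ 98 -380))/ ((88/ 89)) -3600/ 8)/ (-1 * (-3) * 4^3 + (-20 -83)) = -17454469/ 1864016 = -9.36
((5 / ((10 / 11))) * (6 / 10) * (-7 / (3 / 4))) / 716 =-77 / 1790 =-0.04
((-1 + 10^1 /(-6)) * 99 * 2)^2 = 278784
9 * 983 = 8847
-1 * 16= -16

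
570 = 570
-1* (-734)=734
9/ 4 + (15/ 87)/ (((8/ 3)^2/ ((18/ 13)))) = 27549/ 12064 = 2.28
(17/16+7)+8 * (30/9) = 1667/48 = 34.73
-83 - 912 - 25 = -1020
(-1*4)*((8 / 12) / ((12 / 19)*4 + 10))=-76 / 357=-0.21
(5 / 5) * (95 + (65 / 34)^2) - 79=22721 / 1156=19.65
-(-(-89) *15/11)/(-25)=267/55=4.85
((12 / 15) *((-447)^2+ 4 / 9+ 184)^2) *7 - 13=90714052892203 / 405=223985315783.22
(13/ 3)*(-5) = -65/ 3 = -21.67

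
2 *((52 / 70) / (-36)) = -13 / 315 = -0.04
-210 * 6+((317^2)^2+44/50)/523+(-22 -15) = 252434019772/13075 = 19306617.19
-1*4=-4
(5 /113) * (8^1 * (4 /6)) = 80 /339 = 0.24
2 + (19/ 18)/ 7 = 271/ 126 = 2.15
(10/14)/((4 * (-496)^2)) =5/6888448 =0.00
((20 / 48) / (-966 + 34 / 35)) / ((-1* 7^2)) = 25 / 2837184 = 0.00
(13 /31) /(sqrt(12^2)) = 13 /372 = 0.03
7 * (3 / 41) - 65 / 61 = -1384 / 2501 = -0.55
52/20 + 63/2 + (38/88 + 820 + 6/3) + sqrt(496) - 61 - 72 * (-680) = 4 * sqrt(31) + 10946217/220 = 49777.80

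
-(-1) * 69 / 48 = 23 / 16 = 1.44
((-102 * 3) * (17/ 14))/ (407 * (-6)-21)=867/ 5747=0.15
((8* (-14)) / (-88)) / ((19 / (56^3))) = 2458624 / 209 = 11763.75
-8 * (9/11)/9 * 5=-40/11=-3.64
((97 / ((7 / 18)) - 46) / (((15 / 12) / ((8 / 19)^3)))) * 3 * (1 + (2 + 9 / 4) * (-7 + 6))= -28434432 / 240065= -118.44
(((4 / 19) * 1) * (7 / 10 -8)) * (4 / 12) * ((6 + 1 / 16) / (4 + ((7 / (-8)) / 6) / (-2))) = -28324 / 37145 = -0.76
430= 430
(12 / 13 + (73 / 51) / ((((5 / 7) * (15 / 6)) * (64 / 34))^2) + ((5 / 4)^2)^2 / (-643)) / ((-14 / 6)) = -0.45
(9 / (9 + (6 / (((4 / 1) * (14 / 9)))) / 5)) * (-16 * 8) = -17920 / 143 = -125.31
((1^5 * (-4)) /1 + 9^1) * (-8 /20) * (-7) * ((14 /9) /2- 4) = -45.11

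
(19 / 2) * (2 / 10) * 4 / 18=19 / 45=0.42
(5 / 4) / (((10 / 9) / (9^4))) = 59049 / 8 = 7381.12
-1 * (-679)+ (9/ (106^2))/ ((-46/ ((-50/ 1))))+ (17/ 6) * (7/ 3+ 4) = 1620991655/ 2325852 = 696.95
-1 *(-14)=14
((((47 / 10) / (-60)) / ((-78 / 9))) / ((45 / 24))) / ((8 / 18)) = 141 / 13000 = 0.01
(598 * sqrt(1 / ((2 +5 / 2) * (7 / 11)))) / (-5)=-598 * sqrt(154) / 105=-70.68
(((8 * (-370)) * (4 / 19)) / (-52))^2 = 8761600 / 61009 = 143.61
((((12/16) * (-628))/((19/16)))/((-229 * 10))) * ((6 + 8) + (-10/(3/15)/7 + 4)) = 15072/8015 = 1.88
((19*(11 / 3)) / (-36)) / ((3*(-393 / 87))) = 6061 / 42444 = 0.14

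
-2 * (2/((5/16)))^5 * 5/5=-67108864/3125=-21474.84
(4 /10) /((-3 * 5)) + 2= 148 /75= 1.97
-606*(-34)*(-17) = -350268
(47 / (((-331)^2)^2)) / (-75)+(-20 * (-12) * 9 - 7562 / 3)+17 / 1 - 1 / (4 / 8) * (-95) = -138341636609572 / 900270954075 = -153.67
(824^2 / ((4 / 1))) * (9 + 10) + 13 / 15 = 3225136.87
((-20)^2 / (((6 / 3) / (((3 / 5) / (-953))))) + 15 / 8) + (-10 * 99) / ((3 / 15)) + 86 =-37069801 / 7624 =-4862.25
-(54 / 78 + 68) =-893 / 13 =-68.69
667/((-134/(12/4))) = -2001/134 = -14.93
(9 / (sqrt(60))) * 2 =3 * sqrt(15) / 5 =2.32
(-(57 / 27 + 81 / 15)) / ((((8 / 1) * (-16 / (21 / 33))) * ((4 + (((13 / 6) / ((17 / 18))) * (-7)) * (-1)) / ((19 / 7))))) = 54587 / 10802880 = 0.01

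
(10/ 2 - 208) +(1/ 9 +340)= 1234/ 9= 137.11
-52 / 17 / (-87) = 52 / 1479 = 0.04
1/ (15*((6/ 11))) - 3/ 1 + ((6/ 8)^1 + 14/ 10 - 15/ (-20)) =1/ 45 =0.02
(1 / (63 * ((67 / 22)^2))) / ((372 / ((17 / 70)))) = 2057 / 1841073570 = 0.00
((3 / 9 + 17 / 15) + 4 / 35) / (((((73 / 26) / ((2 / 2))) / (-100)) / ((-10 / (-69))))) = -8.16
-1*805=-805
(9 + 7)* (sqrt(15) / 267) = 16* sqrt(15) / 267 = 0.23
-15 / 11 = -1.36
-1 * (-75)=75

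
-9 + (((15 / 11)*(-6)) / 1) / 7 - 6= -1245 / 77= -16.17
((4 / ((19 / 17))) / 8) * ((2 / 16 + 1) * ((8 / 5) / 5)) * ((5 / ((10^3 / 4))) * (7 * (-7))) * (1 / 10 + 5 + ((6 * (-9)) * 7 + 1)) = 27881343 / 475000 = 58.70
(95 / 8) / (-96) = -95 / 768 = -0.12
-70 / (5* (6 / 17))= -119 / 3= -39.67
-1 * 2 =-2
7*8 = 56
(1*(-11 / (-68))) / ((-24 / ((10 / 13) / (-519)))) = 55 / 5505552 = 0.00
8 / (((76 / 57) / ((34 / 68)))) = 3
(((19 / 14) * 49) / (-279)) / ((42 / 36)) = -19 / 93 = -0.20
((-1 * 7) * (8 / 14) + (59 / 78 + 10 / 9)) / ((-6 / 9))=499 / 156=3.20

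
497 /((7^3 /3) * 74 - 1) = 1491 /25379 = 0.06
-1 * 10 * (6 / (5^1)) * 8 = -96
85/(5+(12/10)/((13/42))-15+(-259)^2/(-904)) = -4994600/4720057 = -1.06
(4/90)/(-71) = -2/3195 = -0.00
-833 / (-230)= 833 / 230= 3.62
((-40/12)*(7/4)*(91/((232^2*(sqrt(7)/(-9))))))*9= 12285*sqrt(7)/107648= 0.30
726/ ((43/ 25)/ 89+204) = 1615350/ 453943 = 3.56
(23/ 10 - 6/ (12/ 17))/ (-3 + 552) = -31/ 2745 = -0.01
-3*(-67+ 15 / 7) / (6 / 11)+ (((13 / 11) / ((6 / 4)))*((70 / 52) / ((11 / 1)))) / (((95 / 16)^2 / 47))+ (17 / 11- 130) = 1047504008 / 4586505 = 228.39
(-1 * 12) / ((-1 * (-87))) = -4 / 29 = -0.14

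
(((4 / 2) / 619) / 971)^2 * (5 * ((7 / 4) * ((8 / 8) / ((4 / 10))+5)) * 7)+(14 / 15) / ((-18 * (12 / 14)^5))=-0.11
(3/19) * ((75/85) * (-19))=-45/17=-2.65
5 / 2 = 2.50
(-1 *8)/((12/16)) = -32/3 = -10.67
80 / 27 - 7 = -109 / 27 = -4.04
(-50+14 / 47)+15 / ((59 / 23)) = -121609 / 2773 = -43.85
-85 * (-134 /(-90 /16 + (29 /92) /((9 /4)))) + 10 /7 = -2075.18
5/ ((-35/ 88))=-88/ 7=-12.57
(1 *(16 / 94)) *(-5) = -40 / 47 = -0.85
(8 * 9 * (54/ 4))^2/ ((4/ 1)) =236196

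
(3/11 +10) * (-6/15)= -226/55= -4.11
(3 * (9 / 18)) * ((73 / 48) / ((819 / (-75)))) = -1825 / 8736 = -0.21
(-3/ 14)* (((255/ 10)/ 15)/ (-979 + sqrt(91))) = 17* sqrt(91)/ 44723000 + 16643/ 44723000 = 0.00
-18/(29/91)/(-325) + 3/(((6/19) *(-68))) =3361/98600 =0.03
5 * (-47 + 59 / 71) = -230.85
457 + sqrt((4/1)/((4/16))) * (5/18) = 4123/9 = 458.11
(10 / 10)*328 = 328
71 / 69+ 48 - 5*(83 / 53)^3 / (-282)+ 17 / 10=40875405697 / 804680185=50.80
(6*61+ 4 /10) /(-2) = -916 /5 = -183.20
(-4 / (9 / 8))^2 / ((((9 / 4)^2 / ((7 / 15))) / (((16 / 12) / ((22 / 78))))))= 5.51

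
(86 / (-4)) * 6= -129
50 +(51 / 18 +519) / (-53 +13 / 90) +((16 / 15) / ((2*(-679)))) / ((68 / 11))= 33050678671 / 823650765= 40.13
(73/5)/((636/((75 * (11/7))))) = 4015/1484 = 2.71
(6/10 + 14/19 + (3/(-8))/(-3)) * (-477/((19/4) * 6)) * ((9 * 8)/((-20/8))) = 6359364/9025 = 704.64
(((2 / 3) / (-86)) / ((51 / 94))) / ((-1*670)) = 47 / 2203965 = 0.00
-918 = -918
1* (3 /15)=1 /5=0.20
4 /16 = 1 /4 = 0.25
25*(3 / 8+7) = 1475 / 8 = 184.38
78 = 78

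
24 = 24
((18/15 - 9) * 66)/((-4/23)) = 29601/10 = 2960.10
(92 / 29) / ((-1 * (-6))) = 46 / 87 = 0.53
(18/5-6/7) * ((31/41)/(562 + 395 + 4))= 96/44485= 0.00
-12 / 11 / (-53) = 12 / 583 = 0.02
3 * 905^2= 2457075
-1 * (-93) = 93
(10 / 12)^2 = 25 / 36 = 0.69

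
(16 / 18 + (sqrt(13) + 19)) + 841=sqrt(13) + 7748 / 9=864.49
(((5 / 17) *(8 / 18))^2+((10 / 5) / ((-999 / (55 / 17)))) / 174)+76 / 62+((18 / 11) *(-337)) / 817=441544408825 / 777528845181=0.57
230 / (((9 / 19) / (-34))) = -148580 / 9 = -16508.89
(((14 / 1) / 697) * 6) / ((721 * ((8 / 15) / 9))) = 405 / 143582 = 0.00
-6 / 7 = -0.86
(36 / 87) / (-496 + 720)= 0.00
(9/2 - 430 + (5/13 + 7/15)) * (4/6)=-165613/585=-283.10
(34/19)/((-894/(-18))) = 102/2831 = 0.04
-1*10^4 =-10000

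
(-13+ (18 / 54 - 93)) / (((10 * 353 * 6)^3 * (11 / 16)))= -317 / 19596198253500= -0.00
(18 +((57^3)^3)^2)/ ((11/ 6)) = 242046413824146413239502218675602/ 11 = 22004219438558764839954750000000.00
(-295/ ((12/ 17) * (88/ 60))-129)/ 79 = -36427/ 6952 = -5.24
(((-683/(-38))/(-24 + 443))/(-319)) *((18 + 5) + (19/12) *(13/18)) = -3561845/1097089488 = -0.00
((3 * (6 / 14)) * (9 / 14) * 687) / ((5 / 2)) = 227.13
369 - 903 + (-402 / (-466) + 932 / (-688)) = -21420301 / 40076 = -534.49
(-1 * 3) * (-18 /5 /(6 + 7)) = 54 /65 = 0.83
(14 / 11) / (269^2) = 14 / 795971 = 0.00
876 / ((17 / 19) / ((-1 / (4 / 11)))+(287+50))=61028 / 23455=2.60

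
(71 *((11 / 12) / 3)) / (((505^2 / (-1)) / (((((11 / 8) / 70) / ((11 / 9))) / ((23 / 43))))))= -33583 / 13138888000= -0.00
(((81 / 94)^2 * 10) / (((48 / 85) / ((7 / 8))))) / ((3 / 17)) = 36869175 / 565504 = 65.20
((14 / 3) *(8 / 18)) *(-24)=-448 / 9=-49.78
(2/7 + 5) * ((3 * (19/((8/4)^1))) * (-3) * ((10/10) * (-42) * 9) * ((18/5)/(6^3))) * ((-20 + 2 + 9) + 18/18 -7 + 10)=-56943/4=-14235.75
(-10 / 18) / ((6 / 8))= -20 / 27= -0.74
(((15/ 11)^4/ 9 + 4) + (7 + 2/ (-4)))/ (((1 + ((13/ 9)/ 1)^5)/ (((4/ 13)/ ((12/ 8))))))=404721846/ 1321101353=0.31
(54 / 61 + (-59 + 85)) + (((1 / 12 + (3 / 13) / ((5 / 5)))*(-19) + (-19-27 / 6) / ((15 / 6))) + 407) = 19913053 / 47580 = 418.52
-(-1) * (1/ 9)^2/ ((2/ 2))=1/ 81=0.01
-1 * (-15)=15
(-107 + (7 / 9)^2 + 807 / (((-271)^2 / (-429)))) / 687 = -660956981 / 4086771327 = -0.16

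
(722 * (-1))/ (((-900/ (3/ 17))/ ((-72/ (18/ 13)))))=-9386/ 1275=-7.36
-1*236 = -236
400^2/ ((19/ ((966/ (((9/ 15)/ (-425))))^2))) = 74911690000000000/ 19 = 3942720526315789.47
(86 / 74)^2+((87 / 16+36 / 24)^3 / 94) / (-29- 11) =26604088201 / 21083914240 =1.26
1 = 1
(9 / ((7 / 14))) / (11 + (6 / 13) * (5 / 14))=819 / 508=1.61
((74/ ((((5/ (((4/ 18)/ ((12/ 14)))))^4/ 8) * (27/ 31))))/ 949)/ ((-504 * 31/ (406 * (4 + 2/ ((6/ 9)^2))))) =-87593282/ 76596259179375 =-0.00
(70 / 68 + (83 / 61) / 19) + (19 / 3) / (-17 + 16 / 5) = 5237539 / 8157042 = 0.64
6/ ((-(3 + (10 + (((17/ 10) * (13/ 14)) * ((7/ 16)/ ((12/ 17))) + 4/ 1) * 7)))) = -23040/ 183739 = -0.13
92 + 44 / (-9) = 784 / 9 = 87.11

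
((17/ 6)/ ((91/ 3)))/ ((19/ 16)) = 136/ 1729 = 0.08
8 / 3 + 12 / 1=44 / 3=14.67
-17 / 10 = -1.70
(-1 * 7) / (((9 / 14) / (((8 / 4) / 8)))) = -49 / 18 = -2.72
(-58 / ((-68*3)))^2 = 841 / 10404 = 0.08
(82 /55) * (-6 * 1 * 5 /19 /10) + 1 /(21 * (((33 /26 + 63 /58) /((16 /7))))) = -3226052 /17051265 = -0.19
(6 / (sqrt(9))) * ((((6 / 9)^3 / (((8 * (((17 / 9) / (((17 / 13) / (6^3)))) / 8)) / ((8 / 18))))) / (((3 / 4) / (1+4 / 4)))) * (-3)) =-64 / 9477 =-0.01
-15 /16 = -0.94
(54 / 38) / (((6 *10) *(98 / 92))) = 207 / 9310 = 0.02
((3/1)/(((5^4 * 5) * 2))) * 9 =27/6250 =0.00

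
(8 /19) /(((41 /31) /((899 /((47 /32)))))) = 7134464 /36613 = 194.86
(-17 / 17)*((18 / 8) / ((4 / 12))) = -27 / 4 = -6.75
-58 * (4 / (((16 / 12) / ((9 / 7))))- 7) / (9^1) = 1276 / 63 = 20.25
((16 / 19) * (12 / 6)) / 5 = 0.34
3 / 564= 1 / 188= 0.01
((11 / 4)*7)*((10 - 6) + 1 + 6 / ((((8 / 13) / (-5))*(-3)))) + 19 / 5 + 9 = 33749 / 80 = 421.86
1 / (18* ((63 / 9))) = 1 / 126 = 0.01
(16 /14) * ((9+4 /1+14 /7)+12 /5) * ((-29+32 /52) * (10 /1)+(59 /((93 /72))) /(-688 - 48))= -1831555494 /324415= -5645.72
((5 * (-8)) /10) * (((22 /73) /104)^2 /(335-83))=-121 /907805808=-0.00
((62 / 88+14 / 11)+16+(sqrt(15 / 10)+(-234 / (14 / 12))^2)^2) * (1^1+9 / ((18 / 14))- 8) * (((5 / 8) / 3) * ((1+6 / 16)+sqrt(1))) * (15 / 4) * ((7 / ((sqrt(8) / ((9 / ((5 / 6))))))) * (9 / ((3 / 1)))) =0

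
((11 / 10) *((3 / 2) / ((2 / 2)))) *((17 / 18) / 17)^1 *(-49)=-539 / 120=-4.49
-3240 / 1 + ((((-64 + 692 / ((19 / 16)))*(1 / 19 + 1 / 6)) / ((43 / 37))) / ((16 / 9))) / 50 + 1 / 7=-351926459 / 108661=-3238.76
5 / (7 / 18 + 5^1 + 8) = 90 / 241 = 0.37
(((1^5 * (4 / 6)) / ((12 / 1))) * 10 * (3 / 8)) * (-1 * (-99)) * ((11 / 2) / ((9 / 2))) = 25.21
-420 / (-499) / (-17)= -420 / 8483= -0.05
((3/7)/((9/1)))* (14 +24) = 38/21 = 1.81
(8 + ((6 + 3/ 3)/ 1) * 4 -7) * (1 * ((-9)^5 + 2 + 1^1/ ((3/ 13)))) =-5136712/ 3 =-1712237.33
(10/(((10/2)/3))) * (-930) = -5580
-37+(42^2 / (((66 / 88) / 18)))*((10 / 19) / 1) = 422657 / 19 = 22245.11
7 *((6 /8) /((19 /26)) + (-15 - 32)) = -12229 /38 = -321.82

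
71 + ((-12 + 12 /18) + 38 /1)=293 /3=97.67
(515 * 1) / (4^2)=515 / 16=32.19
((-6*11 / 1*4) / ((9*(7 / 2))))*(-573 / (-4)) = -8404 / 7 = -1200.57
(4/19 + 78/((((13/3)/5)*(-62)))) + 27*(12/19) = 15.81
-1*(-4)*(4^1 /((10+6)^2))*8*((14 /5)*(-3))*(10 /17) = -42 /17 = -2.47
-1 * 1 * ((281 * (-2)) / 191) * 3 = 1686 / 191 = 8.83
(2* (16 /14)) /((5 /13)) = 208 /35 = 5.94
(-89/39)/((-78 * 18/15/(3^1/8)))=445/48672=0.01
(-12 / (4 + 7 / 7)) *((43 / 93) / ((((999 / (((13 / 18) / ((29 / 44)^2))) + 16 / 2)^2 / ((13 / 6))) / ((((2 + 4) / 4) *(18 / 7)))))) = -1593388697472 / 63697987285130765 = -0.00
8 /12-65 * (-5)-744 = -1255 /3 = -418.33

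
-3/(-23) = 3/23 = 0.13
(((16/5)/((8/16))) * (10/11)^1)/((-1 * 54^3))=-8/216513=-0.00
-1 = -1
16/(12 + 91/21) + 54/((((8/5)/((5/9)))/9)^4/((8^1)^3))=516797067/196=2636719.73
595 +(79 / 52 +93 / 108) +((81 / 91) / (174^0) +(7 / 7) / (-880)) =431184661 / 720720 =598.27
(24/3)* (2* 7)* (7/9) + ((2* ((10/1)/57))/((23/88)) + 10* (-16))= -281392/3933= -71.55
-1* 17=-17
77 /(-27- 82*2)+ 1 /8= -425 /1528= -0.28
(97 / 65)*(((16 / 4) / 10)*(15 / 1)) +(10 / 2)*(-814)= -263968 / 65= -4061.05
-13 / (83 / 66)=-858 / 83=-10.34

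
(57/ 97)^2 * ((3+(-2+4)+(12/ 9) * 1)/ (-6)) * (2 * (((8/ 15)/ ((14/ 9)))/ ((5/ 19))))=-0.95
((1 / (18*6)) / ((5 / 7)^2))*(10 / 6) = 49 / 1620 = 0.03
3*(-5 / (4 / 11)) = -165 / 4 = -41.25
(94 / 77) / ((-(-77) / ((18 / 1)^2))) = 30456 / 5929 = 5.14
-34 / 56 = -17 / 28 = -0.61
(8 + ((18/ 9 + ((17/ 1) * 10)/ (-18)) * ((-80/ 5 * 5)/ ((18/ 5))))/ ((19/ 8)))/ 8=14939/ 1539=9.71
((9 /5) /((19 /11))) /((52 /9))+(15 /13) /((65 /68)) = 89103 /64220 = 1.39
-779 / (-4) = 779 / 4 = 194.75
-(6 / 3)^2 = -4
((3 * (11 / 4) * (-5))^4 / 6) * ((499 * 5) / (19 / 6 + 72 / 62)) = 278184017.57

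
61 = 61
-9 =-9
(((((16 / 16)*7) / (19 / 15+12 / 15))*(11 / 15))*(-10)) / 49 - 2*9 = -4016 / 217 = -18.51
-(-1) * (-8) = -8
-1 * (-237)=237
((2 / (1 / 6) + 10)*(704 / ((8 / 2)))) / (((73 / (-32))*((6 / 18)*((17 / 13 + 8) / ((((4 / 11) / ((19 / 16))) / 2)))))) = -1277952 / 15257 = -83.76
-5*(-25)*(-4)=-500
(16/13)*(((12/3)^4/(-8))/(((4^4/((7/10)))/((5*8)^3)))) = -89600/13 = -6892.31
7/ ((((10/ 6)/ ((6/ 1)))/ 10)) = 252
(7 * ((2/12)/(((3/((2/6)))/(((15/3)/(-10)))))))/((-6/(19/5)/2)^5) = 17332693/82012500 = 0.21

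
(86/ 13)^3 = 636056/ 2197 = 289.51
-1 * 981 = -981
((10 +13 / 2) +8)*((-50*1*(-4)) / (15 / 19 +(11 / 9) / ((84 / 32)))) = 17595900 / 4507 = 3904.13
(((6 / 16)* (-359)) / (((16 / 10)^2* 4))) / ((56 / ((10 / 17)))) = -134625 / 974848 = -0.14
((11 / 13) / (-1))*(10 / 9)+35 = 3985 / 117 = 34.06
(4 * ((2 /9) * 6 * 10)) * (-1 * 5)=-800 /3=-266.67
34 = 34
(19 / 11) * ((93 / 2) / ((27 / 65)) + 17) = 4009 / 18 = 222.72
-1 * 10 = -10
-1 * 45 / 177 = -15 / 59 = -0.25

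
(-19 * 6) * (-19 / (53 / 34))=73644 / 53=1389.51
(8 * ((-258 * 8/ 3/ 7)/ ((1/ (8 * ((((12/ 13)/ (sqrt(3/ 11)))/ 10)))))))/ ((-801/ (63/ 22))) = 44032 * sqrt(33)/ 63635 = 3.97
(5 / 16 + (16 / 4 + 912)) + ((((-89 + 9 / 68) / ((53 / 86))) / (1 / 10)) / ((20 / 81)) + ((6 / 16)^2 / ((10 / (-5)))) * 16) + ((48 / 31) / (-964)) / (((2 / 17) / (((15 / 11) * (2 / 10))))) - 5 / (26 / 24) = -75921781668357 / 15401376848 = -4929.55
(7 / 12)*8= 14 / 3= 4.67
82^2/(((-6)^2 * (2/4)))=373.56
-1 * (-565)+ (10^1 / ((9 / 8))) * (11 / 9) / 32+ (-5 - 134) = 69067 / 162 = 426.34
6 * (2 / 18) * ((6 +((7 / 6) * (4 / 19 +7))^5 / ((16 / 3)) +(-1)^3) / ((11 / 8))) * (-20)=-368931021289745 / 4813536456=-76644.48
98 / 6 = 49 / 3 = 16.33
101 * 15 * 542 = 821130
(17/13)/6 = 17/78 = 0.22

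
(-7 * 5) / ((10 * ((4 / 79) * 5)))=-553 / 40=-13.82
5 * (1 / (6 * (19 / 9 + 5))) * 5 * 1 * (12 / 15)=15 / 32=0.47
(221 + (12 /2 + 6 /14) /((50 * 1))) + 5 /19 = 294451 /1330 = 221.39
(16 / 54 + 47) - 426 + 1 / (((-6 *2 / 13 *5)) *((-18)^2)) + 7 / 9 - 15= -7638493 / 19440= -392.93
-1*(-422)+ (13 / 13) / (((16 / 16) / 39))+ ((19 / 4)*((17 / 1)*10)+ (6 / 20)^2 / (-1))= 126841 / 100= 1268.41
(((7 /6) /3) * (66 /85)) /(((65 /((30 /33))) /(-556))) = -7784 /3315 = -2.35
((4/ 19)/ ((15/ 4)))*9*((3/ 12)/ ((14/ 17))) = 102/ 665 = 0.15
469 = 469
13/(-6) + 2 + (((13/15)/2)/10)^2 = -14831/90000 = -0.16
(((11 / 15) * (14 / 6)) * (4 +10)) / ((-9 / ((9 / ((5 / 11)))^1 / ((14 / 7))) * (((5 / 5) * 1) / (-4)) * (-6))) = -17.57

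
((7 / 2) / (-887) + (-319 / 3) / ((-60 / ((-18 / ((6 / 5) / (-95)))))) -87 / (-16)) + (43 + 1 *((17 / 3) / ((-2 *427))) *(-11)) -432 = 2141.92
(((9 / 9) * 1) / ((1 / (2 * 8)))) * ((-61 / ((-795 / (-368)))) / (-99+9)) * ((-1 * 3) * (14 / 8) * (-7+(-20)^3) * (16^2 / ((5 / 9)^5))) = 4226545230372864 / 4140625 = 1020750546.20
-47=-47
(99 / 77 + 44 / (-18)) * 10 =-730 / 63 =-11.59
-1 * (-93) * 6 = 558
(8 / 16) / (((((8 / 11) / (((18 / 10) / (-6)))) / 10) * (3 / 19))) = -209 / 16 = -13.06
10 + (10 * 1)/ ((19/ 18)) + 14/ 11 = 4336/ 209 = 20.75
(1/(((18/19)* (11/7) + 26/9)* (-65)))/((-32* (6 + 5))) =1197/119891200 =0.00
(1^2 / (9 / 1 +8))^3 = 1 / 4913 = 0.00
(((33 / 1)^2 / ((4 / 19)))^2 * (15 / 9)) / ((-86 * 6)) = -237843045 / 2752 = -86425.53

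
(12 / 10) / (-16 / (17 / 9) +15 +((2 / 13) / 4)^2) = 68952 / 375265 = 0.18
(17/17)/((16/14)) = 7/8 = 0.88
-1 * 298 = -298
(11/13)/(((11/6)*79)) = 0.01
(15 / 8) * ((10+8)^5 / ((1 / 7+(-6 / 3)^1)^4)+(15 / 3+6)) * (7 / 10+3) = 503625530229 / 456976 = 1102083.11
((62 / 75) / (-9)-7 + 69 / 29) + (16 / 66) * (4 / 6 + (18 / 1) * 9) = 7476472 / 215325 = 34.72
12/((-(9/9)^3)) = -12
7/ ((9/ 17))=119/ 9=13.22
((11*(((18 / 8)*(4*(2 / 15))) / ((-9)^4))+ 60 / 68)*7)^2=1324324528849 / 34556951025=38.32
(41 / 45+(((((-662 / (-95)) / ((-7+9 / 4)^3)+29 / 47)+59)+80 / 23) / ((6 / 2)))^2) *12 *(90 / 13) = 3646546693705311370872 / 99231647053770005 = 36747.82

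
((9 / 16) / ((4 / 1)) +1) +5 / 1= 393 / 64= 6.14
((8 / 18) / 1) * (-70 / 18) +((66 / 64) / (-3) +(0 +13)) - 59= -124603 / 2592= -48.07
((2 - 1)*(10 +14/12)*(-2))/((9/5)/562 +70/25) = -188270/23631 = -7.97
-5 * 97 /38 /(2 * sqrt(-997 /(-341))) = -3.73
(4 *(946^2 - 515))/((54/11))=19676822/27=728771.19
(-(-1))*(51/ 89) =51/ 89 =0.57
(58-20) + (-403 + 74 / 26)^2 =27067226 / 169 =160161.10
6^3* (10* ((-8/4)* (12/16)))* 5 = -16200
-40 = -40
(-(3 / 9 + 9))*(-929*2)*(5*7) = 1820840 / 3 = 606946.67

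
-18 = -18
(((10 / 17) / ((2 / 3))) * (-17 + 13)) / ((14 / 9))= -270 / 119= -2.27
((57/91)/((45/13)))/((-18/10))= -19/189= -0.10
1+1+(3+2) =7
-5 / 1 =-5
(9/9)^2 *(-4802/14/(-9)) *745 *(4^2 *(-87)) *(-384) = 15176734720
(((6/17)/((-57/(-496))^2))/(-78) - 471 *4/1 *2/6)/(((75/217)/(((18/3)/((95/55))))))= -2153877120472/341063775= -6315.17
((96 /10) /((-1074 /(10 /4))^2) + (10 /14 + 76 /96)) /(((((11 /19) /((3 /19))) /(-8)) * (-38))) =8106653 /93751966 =0.09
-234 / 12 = -39 / 2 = -19.50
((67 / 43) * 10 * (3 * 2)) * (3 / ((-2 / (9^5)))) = -356065470 / 43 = -8280592.33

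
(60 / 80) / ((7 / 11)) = 33 / 28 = 1.18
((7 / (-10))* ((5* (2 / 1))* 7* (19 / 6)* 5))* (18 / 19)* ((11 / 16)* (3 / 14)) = -3465 / 32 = -108.28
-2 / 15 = -0.13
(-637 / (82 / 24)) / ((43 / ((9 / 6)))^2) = -17199 / 75809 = -0.23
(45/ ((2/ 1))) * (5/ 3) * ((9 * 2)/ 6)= 225/ 2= 112.50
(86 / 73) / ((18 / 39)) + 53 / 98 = 66389 / 21462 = 3.09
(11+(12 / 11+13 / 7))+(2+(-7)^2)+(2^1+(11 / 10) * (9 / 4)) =69.42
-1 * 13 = -13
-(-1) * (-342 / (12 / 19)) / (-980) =1083 / 1960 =0.55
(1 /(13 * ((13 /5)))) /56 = 5 /9464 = 0.00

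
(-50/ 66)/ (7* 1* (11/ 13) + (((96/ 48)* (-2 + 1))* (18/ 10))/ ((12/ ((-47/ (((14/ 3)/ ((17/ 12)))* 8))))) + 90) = -1456000/ 185384793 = -0.01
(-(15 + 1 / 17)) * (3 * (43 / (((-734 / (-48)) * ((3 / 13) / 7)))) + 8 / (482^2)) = -1396352923136 / 362367359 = -3853.42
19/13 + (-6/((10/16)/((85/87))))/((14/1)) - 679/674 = -383895/1778686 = -0.22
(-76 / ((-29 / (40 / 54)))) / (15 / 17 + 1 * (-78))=-1360 / 54027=-0.03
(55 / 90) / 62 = 11 / 1116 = 0.01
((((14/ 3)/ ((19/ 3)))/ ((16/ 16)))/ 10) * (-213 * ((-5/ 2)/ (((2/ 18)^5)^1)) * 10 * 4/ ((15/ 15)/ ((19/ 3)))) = 586947060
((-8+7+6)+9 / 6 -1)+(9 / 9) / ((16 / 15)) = 103 / 16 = 6.44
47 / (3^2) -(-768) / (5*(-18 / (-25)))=1967 / 9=218.56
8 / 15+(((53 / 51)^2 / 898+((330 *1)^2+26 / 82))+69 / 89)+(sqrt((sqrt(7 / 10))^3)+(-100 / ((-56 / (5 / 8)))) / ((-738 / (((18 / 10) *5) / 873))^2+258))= 10^(1 / 4) *7^(3 / 4) / 10+443933491590456429086261411 / 4076463357509784202080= 108902.39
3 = 3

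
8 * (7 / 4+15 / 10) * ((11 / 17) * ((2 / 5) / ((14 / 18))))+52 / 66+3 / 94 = 17482181 / 1845690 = 9.47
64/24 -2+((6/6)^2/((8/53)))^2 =8555/192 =44.56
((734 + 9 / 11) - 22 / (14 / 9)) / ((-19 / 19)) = -55492 / 77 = -720.68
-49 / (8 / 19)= -931 / 8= -116.38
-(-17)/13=17/13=1.31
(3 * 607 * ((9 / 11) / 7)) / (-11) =-19.35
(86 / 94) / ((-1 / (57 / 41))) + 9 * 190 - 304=1404.73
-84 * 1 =-84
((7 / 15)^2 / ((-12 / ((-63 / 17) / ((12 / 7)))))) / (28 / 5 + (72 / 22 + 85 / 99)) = 26411 / 6551120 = 0.00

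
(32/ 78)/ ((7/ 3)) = 16/ 91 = 0.18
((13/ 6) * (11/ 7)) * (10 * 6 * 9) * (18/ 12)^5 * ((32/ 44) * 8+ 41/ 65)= 90038.01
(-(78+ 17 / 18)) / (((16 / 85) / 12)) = -120785 / 24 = -5032.71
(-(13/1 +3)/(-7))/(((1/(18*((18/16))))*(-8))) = -81/14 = -5.79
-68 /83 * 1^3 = -68 /83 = -0.82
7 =7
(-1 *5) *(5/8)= -25/8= -3.12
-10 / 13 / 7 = -10 / 91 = -0.11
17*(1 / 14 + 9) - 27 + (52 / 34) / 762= 11535719 / 90678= 127.22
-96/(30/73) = -1168/5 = -233.60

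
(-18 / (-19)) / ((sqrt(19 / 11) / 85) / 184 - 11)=-532759708800 / 6185932174039 - 281520 * sqrt(209) / 6185932174039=-0.09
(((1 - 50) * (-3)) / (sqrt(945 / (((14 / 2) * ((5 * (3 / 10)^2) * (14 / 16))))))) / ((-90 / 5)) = -49 * sqrt(42) / 720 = -0.44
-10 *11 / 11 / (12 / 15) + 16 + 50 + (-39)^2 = 3149 / 2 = 1574.50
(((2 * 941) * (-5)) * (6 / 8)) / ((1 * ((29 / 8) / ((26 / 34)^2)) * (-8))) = 142.31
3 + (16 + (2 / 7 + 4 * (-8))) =-89 / 7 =-12.71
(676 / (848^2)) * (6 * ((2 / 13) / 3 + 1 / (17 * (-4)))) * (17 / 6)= 1261 / 2157312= 0.00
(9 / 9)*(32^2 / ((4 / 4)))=1024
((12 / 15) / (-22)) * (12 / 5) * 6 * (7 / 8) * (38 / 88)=-1197 / 6050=-0.20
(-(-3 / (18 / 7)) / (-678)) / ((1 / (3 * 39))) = -91 / 452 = -0.20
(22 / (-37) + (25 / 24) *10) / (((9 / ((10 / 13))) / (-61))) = -1330105 / 25974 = -51.21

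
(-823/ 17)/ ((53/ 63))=-51849/ 901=-57.55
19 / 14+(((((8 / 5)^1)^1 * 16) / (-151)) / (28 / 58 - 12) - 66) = -114080941 / 1765190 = -64.63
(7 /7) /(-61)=-1 /61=-0.02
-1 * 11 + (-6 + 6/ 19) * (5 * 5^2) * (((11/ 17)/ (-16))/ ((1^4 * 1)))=22913/ 1292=17.73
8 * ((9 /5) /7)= 72 /35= 2.06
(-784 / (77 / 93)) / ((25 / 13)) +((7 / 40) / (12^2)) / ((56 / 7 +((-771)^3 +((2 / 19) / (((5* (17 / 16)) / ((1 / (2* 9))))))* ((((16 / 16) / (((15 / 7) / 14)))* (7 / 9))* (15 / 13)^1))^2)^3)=-353220417900654022661313430729801231131712267419205407799836887071467362009843998723488607639629 / 717355067076390288844537940525636140857415171483822869734292006307862115835491231456379779200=-492.39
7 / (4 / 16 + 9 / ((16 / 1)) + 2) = 112 / 45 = 2.49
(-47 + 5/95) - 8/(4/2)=-968/19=-50.95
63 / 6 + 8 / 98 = 1037 / 98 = 10.58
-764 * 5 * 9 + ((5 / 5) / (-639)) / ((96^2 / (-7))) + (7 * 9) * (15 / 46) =-34359.46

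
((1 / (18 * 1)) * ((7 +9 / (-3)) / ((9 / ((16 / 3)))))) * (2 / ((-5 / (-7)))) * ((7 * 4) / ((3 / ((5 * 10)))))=125440 / 729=172.07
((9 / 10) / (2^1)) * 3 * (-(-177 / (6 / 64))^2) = -24060672 / 5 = -4812134.40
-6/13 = -0.46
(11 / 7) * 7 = 11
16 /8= 2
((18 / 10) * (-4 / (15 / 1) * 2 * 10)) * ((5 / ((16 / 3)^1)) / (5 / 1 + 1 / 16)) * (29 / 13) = -464 / 117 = -3.97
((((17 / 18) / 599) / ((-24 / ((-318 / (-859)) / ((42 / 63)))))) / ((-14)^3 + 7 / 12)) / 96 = 901 / 6504654436224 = 0.00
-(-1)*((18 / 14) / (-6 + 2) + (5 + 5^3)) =3631 / 28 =129.68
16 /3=5.33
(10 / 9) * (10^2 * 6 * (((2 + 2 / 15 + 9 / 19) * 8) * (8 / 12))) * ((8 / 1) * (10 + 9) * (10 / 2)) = 190208000 / 27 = 7044740.74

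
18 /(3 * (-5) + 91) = 9 /38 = 0.24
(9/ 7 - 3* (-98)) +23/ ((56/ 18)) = 8475/ 28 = 302.68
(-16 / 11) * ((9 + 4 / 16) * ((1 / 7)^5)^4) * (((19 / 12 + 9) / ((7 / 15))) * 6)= -140970 / 6144004504916124077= -0.00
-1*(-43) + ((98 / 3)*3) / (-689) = 29529 / 689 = 42.86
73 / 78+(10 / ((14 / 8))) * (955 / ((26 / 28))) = 458473 / 78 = 5877.86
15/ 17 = 0.88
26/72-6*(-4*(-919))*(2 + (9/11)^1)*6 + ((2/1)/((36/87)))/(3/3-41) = -2953737617/7920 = -372946.67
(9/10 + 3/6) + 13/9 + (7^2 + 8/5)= 481/9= 53.44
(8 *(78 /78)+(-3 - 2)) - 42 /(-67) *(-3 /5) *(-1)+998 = 335461 /335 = 1001.38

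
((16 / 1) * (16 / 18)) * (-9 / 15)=-128 / 15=-8.53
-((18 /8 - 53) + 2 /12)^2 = -2558.67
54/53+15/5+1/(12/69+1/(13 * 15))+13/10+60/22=13.63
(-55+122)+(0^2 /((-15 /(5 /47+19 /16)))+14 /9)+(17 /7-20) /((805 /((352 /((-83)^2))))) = 23951251091 /349375635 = 68.55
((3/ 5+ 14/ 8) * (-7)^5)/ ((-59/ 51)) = 40286379/ 1180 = 34141.00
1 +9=10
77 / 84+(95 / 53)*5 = 6283 / 636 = 9.88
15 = 15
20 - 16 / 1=4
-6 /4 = -3 /2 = -1.50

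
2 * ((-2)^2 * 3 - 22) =-20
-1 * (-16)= 16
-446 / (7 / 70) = -4460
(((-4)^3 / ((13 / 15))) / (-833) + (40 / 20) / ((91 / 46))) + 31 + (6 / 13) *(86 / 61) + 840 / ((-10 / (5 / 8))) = -26092035 / 1321138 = -19.75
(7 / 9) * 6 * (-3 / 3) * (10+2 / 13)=-616 / 13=-47.38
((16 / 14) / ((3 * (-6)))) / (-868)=1 / 13671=0.00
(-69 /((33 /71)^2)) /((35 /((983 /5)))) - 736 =-2530.13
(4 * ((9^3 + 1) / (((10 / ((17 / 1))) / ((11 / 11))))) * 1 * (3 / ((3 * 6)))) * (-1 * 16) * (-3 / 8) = 4964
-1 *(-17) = 17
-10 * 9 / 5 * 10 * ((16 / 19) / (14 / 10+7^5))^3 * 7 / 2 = -640000 / 8078289326646273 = -0.00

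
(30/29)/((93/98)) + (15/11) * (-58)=-771350/9889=-78.00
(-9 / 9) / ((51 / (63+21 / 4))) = -91 / 68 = -1.34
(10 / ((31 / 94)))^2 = 883600 / 961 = 919.46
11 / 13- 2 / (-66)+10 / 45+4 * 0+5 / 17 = 30473 / 21879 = 1.39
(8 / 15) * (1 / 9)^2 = 8 / 1215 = 0.01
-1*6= -6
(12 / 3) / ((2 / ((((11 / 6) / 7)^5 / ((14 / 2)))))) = 0.00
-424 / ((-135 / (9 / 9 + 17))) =848 / 15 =56.53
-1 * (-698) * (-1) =-698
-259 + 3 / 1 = -256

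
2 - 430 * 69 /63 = -9848 /21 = -468.95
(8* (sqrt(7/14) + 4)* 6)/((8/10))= 30* sqrt(2) + 240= 282.43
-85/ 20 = -17/ 4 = -4.25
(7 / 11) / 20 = 7 / 220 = 0.03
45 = 45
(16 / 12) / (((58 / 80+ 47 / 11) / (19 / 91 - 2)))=-286880 / 600327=-0.48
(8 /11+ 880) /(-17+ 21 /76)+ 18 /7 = -4902358 /97867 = -50.09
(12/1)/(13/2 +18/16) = 96/61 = 1.57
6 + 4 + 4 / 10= 52 / 5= 10.40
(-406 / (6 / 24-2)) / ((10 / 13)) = 1508 / 5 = 301.60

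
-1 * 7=-7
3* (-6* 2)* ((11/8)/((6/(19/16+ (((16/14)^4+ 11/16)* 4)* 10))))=-122875467/153664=-799.64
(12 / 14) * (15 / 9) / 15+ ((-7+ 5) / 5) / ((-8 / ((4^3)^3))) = 1376266 / 105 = 13107.30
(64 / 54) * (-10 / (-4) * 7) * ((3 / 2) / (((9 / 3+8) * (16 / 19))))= 665 / 198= 3.36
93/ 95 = 0.98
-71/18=-3.94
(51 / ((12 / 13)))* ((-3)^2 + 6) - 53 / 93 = 308083 / 372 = 828.18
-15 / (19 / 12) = -180 / 19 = -9.47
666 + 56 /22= 668.55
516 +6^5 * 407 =3165348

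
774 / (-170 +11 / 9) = -6966 / 1519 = -4.59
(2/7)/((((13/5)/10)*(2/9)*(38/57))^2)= 455625/2366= 192.57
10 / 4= 5 / 2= 2.50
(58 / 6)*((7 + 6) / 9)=377 / 27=13.96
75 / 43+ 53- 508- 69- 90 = -26327 / 43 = -612.26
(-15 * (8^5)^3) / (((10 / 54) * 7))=-2849934139195392 / 7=-407133448456484.57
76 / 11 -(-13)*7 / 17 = 2293 / 187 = 12.26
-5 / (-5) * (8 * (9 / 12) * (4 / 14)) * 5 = 60 / 7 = 8.57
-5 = -5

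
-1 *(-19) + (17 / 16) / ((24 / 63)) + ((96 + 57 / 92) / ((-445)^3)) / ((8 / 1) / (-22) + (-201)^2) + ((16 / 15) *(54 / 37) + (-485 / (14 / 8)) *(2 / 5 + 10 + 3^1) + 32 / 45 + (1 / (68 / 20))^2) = -7744849383091510237592521 / 2099119300761975408000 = -3689.57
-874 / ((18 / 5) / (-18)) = 4370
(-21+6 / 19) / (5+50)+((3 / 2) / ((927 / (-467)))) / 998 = -242876267 / 644518380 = -0.38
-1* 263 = -263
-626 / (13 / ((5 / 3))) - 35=-4495 / 39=-115.26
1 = 1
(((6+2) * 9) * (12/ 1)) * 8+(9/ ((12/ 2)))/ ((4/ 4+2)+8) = 152067/ 22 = 6912.14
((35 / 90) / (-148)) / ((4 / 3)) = -7 / 3552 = -0.00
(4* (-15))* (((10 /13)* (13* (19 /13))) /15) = -760 /13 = -58.46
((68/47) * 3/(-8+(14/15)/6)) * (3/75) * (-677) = 1242972/82955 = 14.98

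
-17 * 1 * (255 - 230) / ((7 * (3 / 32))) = -13600 / 21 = -647.62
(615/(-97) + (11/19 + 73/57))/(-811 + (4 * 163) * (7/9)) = 74319/5040605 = 0.01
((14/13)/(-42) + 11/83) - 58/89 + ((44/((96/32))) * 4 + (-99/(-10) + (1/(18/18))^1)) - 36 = 95133697/2880930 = 33.02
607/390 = 1.56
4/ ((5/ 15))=12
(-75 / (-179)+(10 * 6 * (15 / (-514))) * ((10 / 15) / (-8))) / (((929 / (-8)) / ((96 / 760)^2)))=-1197504 / 15427980107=-0.00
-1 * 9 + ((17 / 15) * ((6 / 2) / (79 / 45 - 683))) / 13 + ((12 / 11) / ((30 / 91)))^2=2350453847 / 1205547200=1.95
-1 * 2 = -2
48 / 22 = 24 / 11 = 2.18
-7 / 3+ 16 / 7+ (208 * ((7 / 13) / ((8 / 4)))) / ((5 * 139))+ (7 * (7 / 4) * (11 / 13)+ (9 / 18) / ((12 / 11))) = 5493043 / 505960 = 10.86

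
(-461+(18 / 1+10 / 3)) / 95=-1319 / 285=-4.63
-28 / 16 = -7 / 4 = -1.75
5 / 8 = 0.62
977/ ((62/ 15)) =14655/ 62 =236.37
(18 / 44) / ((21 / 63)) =1.23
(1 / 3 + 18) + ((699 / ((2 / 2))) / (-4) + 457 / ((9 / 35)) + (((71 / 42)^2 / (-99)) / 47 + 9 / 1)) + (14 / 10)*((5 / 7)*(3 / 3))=3346367708 / 2051973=1630.80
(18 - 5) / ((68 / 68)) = 13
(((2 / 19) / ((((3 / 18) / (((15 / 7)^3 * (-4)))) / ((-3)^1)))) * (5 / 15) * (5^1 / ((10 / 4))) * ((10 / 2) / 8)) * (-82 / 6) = -424.66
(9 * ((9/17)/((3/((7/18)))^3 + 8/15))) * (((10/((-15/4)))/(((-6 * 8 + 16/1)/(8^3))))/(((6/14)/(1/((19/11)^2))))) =156881340/453505889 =0.35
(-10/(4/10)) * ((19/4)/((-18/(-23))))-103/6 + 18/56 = -84965/504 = -168.58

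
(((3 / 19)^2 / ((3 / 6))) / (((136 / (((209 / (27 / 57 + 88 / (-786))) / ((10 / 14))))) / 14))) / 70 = 272349 / 4591700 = 0.06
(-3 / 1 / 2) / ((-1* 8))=0.19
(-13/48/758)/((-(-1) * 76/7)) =-91/2765184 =-0.00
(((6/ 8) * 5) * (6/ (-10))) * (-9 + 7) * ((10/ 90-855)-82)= -4216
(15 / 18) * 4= 10 / 3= 3.33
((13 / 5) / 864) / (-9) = -13 / 38880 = -0.00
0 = 0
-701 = -701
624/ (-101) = -624/ 101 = -6.18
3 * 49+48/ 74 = 5463/ 37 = 147.65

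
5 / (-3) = -5 / 3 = -1.67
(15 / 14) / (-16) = -15 / 224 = -0.07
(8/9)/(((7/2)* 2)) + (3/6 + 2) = 331/126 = 2.63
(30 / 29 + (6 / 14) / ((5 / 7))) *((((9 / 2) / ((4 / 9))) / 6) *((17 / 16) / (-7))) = -108783 / 259840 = -0.42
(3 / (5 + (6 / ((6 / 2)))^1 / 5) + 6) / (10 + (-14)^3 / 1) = -59 / 24606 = -0.00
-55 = -55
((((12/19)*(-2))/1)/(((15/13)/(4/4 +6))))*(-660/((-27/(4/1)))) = -128128/171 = -749.29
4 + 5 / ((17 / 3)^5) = 5680643 / 1419857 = 4.00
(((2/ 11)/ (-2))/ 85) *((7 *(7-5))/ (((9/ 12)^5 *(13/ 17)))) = -14336/ 173745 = -0.08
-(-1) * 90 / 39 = 30 / 13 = 2.31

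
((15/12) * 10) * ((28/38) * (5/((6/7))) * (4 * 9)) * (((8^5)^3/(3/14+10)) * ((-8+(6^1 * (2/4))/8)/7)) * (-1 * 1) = 19718641532534784000/2717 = 7257505164716519.69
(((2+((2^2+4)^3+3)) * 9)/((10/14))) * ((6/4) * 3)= 293139/10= 29313.90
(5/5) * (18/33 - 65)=-709/11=-64.45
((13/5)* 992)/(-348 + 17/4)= -51584/6875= -7.50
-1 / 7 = -0.14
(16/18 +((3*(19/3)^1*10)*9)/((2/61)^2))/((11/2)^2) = 57266222/1089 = 52586.06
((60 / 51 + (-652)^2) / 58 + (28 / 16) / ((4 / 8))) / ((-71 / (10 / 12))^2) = 180755975 / 178935336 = 1.01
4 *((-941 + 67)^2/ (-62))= -1527752/ 31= -49282.32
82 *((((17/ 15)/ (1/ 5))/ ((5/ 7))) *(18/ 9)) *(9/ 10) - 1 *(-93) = 31599/ 25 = 1263.96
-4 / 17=-0.24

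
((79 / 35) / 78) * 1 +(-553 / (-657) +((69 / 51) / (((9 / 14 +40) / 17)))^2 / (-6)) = 158196044911 / 193566989070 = 0.82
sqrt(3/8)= 0.61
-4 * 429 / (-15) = 572 / 5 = 114.40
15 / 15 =1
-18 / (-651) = 6 / 217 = 0.03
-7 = -7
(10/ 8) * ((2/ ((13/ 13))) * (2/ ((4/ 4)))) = 5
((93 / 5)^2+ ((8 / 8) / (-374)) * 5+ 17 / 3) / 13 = 9862753 / 364650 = 27.05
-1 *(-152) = 152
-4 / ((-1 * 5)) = 4 / 5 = 0.80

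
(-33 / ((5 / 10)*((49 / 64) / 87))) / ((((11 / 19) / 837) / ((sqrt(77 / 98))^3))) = -1461040416*sqrt(154) / 2401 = -7551451.37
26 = 26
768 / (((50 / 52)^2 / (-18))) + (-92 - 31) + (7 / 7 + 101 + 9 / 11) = -102934014 / 6875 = -14972.22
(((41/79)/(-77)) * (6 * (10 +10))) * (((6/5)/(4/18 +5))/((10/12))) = -318816/1429505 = -0.22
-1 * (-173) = 173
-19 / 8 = -2.38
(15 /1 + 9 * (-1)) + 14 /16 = 55 /8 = 6.88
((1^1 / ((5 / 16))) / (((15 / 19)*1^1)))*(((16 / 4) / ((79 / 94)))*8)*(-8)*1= -7315456 / 5925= -1234.68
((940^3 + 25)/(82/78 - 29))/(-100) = 1295711079/4360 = 297181.44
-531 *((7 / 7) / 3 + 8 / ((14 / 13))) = -28851 / 7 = -4121.57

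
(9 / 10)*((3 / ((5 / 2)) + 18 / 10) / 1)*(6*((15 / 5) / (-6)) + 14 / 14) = -27 / 5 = -5.40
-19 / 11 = -1.73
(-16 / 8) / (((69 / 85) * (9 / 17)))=-2890 / 621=-4.65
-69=-69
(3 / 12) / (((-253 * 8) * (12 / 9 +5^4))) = -3 / 15212384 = -0.00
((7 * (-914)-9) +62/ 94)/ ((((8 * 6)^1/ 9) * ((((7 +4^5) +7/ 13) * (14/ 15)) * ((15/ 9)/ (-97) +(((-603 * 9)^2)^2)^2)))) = -81360981/ 49068825879183767226620778929776982336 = -0.00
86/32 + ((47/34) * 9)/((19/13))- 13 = -1.80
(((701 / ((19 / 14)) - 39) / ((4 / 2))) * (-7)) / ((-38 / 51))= 3239061 / 1444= 2243.12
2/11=0.18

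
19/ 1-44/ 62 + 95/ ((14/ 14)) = 3512/ 31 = 113.29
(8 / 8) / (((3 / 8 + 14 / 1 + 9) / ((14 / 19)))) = 112 / 3553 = 0.03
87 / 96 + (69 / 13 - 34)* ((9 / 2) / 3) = -17527 / 416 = -42.13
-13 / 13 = -1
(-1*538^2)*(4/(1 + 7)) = -144722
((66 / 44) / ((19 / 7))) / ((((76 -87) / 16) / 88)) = -1344 / 19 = -70.74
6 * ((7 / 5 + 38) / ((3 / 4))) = 1576 / 5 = 315.20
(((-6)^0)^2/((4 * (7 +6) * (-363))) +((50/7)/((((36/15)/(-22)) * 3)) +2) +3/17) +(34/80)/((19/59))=-23468011901/1280359080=-18.33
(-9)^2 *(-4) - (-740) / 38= -5786 / 19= -304.53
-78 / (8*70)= -39 / 280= -0.14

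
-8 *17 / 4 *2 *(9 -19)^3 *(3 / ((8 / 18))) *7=3213000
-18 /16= -9 /8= -1.12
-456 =-456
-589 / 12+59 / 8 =-1001 / 24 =-41.71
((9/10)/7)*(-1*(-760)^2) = -519840/7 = -74262.86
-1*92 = -92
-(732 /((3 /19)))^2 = -21492496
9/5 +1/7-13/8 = 89/280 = 0.32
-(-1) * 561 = 561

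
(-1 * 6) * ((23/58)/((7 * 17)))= -69/3451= -0.02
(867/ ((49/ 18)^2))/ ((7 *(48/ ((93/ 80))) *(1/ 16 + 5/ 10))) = 241893/ 336140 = 0.72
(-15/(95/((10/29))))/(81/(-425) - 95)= 6375/11145628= 0.00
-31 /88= -0.35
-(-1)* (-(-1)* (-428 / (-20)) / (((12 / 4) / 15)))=107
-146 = -146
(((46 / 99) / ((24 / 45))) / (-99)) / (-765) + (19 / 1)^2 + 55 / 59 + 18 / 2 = 43756957897 / 117964836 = 370.93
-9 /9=-1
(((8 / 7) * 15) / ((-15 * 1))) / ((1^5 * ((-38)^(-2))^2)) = -16681088 / 7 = -2383012.57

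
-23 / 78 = -0.29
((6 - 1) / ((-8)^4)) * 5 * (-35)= -0.21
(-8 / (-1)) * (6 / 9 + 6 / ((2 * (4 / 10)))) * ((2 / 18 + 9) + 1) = 17836 / 27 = 660.59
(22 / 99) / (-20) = -1 / 90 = -0.01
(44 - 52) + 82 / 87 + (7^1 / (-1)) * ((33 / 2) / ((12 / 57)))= -386755 / 696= -555.68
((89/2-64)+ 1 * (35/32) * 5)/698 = -449/22336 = -0.02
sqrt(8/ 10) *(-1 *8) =-16 *sqrt(5)/ 5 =-7.16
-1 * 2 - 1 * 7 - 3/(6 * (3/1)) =-55/6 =-9.17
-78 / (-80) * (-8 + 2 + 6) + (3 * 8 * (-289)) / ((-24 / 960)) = 277440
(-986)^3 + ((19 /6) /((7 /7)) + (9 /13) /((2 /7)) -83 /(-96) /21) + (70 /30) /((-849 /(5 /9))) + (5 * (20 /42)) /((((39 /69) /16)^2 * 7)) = -5822839724137863241 /6074411616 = -958584977.81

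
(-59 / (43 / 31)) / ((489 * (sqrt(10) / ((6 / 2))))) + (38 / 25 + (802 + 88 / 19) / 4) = 193019 / 950 - 1829 * sqrt(10) / 70090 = 203.10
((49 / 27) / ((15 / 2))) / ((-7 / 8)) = -112 / 405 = -0.28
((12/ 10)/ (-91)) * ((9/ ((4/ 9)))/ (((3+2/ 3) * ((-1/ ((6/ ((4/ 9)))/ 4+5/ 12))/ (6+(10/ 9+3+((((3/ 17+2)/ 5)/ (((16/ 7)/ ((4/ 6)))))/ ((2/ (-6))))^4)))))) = 526433874436323/ 188156108800000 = 2.80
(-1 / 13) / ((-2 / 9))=9 / 26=0.35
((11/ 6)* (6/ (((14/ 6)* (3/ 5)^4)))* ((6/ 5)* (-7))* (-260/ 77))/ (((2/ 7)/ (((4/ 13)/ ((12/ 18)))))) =5000/ 3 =1666.67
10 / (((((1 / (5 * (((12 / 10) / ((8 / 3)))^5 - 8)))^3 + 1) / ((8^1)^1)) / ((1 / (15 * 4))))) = 66645554084923458821404 / 49983379131692594116053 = 1.33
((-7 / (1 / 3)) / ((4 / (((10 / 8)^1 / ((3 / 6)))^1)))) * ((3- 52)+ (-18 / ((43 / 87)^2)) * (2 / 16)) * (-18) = -406846125 / 29584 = -13752.24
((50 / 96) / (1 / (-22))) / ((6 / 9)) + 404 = 6189 / 16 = 386.81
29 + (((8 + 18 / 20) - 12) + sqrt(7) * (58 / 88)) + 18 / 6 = 30.64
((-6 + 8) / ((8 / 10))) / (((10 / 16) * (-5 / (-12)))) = 48 / 5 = 9.60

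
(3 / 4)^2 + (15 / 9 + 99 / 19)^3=965447345 / 2963088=325.82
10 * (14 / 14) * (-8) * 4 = -320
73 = 73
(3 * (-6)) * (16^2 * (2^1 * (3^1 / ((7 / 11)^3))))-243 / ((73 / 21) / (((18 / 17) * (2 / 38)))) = -867726633474 / 8087597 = -107291.03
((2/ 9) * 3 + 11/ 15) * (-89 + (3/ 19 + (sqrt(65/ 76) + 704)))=862.52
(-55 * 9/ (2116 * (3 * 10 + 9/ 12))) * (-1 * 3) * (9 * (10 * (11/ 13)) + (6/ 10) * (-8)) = 459162/ 281957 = 1.63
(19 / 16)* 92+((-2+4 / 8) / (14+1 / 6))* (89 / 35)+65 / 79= 103226309 / 940100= 109.80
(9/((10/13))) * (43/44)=5031/440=11.43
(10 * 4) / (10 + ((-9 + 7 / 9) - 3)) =-360 / 11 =-32.73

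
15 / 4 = 3.75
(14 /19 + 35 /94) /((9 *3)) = 1981 /48222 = 0.04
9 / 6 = 3 / 2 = 1.50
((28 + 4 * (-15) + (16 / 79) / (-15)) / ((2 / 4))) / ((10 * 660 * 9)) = -9484 / 8798625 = -0.00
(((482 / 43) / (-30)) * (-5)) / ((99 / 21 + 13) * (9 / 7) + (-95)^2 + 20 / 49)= 11809 / 57193569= 0.00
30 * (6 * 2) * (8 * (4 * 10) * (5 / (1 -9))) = -72000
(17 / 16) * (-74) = -629 / 8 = -78.62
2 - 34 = -32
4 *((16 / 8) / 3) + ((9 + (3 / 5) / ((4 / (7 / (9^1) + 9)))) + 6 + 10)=437 / 15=29.13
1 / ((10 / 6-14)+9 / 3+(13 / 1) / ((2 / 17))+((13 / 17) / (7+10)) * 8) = 1734 / 176047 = 0.01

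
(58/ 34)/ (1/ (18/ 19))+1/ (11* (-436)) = 2503189/ 1549108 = 1.62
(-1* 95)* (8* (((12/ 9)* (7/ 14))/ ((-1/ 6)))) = 3040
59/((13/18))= 1062/13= 81.69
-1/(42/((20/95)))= -2/399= -0.01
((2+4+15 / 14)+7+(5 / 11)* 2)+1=2461 / 154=15.98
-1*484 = -484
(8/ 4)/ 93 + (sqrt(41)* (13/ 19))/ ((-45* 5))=2/ 93- 13* sqrt(41)/ 4275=0.00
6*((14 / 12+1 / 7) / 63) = 55 / 441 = 0.12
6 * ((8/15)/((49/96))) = 1536/245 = 6.27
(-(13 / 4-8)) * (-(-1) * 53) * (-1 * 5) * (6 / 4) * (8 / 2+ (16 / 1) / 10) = -10573.50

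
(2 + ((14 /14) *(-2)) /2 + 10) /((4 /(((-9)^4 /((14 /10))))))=360855 /28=12887.68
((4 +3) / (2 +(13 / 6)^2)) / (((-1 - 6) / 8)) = -288 / 241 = -1.20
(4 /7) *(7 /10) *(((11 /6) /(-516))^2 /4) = 121 /95852160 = 0.00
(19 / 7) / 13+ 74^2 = 498335 / 91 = 5476.21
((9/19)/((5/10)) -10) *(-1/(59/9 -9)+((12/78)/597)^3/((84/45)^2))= -3.70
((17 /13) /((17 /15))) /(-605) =-3 /1573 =-0.00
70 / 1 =70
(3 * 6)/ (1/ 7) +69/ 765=32153/ 255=126.09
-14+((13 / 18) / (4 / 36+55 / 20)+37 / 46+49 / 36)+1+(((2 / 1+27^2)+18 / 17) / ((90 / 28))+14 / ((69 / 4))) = 105345041 / 483276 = 217.98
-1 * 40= -40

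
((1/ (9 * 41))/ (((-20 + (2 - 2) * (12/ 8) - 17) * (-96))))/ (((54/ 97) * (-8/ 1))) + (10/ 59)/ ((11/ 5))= 28310797847/ 367474973184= 0.08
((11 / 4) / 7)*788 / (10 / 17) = 36839 / 70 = 526.27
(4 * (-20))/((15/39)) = -208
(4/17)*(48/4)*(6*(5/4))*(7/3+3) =1920/17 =112.94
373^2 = 139129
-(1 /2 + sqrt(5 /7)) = -sqrt(35) /7-1 /2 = -1.35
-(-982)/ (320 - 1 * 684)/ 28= -491/ 5096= -0.10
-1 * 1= -1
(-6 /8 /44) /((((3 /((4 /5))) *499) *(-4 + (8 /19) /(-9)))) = 0.00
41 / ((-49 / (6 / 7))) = -246 / 343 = -0.72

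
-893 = -893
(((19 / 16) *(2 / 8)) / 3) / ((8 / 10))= 95 / 768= 0.12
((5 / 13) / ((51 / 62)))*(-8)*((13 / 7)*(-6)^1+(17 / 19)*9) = 339760 / 29393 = 11.56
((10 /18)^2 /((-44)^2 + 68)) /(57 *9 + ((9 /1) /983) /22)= 270325 /900423158814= 0.00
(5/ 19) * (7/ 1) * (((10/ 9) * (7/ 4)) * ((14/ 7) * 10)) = 12250/ 171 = 71.64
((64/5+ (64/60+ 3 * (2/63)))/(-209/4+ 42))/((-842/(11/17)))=32252/30810885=0.00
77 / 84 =0.92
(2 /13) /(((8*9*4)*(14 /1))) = 1 /26208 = 0.00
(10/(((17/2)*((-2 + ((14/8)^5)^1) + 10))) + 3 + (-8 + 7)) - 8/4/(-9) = 2894660/1274949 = 2.27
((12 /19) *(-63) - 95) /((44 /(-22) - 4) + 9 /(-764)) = 1956604 /87267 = 22.42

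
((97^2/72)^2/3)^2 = 7837433594376961/241864704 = 32404205.59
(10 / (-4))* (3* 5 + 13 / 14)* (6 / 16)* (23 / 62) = -76935 / 13888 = -5.54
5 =5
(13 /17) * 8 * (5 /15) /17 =104 /867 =0.12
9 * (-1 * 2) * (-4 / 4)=18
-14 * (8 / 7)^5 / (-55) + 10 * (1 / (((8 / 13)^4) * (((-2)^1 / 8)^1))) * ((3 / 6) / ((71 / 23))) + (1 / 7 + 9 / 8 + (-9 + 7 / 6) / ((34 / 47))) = -26558875849631 / 489647262720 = -54.24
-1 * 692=-692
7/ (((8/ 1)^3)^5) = 7/ 35184372088832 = 0.00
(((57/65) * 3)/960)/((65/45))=513/270400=0.00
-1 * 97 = -97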